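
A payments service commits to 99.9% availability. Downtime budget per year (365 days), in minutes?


Formula: allowed downtime = period * (100 - SLA) / 100
Period (year (365 days)) = 525600 minutes
Unavailability fraction = (100 - 99.9) / 100
Allowed downtime = 525600 * (100 - 99.9) / 100
Allowed downtime = 525.6 minutes

525.6 minutes


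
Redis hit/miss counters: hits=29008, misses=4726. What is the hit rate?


Formula: hit rate = hits / (hits + misses) * 100
hit rate = 29008 / (29008 + 4726) * 100
hit rate = 29008 / 33734 * 100
hit rate = 85.99%

85.99%


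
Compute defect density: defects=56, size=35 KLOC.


Defect density = defects / KLOC
Defect density = 56 / 35
Defect density = 1.6 defects/KLOC

1.6 defects/KLOC


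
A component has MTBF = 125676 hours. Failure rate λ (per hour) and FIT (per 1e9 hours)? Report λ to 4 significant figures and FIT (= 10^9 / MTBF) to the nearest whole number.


Formula: λ = 1 / MTBF; FIT = λ × 1e9 = 1e9 / MTBF
λ = 1 / 125676 ≈ 7.957e-06 failures/hour
FIT = 1e9 / 125676 ≈ 7957 failures per 1e9 hours (nearest whole number)

λ = 7.957e-06 /h, FIT = 7957


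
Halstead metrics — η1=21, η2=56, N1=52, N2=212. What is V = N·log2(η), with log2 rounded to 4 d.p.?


Formula: V = N * log2(η), where N = N1 + N2 and η = η1 + η2
η = 21 + 56 = 77
N = 52 + 212 = 264
log2(77) ≈ 6.2668
V = 264 * 6.2668 = 1654.44

1654.44


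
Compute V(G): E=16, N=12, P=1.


Formula: V(G) = E - N + 2P
V(G) = 16 - 12 + 2*1
V(G) = 4 + 2
V(G) = 6

6


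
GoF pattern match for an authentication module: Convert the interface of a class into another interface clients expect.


This matches the Adapter pattern

Adapter


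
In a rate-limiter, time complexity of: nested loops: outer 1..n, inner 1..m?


Reasoning: product of independent bounds
Complexity: O(n*m)

O(n*m)


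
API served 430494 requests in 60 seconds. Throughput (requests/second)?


Formula: throughput = requests / seconds
throughput = 430494 / 60
throughput = 7174.9 requests/second

7174.9 requests/second


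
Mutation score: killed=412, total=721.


Mutation score = killed / total * 100
Mutation score = 412 / 721 * 100
Mutation score = 57.14%

57.14%


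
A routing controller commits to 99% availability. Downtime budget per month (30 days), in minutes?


Formula: allowed downtime = period * (100 - SLA) / 100
Period (month (30 days)) = 43200 minutes
Unavailability fraction = (100 - 99.0) / 100
Allowed downtime = 43200 * (100 - 99.0) / 100
Allowed downtime = 432.0 minutes

432.0 minutes


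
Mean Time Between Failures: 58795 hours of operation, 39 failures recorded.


Formula: MTBF = Total operating time / Number of failures
MTBF = 58795 / 39
MTBF = 1507.56 hours

1507.56 hours


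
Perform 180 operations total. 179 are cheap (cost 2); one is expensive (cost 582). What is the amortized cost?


Formula: Amortized cost = Total cost / Operations
Total cost = (179 * 2) + (1 * 582)
Total cost = 358 + 582 = 940
Amortized = 940 / 180 = 5.2222

5.2222


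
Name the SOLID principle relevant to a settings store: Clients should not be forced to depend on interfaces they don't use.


This describes the Interface Segregation Principle (ISP)

Interface Segregation Principle (ISP)


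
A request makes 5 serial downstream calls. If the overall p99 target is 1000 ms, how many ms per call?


Formula: per_stage = total_budget / stages
per_stage = 1000 / 5
per_stage = 200.0 ms

200.0 ms


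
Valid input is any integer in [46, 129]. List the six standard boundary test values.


Range: [46, 129]
Boundaries: just below min, min, min+1, max-1, max, just above max
Values: [45, 46, 47, 128, 129, 130]

[45, 46, 47, 128, 129, 130]


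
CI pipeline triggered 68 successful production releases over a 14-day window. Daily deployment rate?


Formula: deployments per day = releases / days
= 68 / 14
= 4.857 deploys/day
(equivalently, 34.0 deploys/week)

4.857 deploys/day


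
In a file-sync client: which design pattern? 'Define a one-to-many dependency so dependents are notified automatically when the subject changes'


This matches the Observer pattern

Observer


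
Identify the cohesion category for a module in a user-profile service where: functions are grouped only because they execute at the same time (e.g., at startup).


Reasoning: Related by timing only
Type: Temporal cohesion

Temporal cohesion


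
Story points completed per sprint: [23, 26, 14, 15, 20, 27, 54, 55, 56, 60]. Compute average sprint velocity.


Formula: Avg velocity = Total points / Number of sprints
Points: [23, 26, 14, 15, 20, 27, 54, 55, 56, 60]
Sum = 23 + 26 + 14 + 15 + 20 + 27 + 54 + 55 + 56 + 60 = 350
Avg velocity = 350 / 10 = 35.0 points/sprint

35.0 points/sprint


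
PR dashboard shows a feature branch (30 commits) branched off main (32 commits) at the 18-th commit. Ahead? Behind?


Common ancestor: commit #18
feature commits after divergence: 30 - 18 = 12
main commits after divergence: 32 - 18 = 14
feature is 12 commits ahead of main
main is 14 commits ahead of feature

feature ahead: 12, main ahead: 14


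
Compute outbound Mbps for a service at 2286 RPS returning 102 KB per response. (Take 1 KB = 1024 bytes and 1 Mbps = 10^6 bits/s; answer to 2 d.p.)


Formula: Mbps = payload_bytes * RPS * 8 / 1e6
Payload per request = 102 KB = 102 * 1024 = 104448 bytes
Total bytes/sec = 104448 * 2286 = 238768128
Total bits/sec = 238768128 * 8 = 1910145024
Mbps = 1910145024 / 1e6 = 1910.15

1910.15 Mbps


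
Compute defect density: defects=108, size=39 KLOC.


Defect density = defects / KLOC
Defect density = 108 / 39
Defect density = 2.769 defects/KLOC

2.769 defects/KLOC


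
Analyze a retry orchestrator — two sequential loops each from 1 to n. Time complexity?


Reasoning: sequential dominates: O(n) + O(n) = O(n)
Complexity: O(n)

O(n)


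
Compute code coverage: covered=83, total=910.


Coverage = covered / total * 100
Coverage = 83 / 910 * 100
Coverage = 9.12%

9.12%


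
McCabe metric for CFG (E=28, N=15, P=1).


Formula: V(G) = E - N + 2P
V(G) = 28 - 15 + 2*1
V(G) = 13 + 2
V(G) = 15

15


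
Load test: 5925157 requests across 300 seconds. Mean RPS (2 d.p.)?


Formula: throughput = requests / seconds
throughput = 5925157 / 300
throughput = 19750.52 requests/second

19750.52 requests/second


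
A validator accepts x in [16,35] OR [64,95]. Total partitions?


Valid ranges: [16,35] and [64,95]
Class 1: x < 16 — invalid
Class 2: 16 ≤ x ≤ 35 — valid
Class 3: 35 < x < 64 — invalid (gap between ranges)
Class 4: 64 ≤ x ≤ 95 — valid
Class 5: x > 95 — invalid
Total equivalence classes: 5

5 equivalence classes


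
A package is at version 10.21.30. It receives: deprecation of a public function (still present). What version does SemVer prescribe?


Current: 10.21.30
Change category: 'deprecation of a public function (still present)' → minor bump
SemVer rule: minor bump → increment MINOR, reset PATCH to 0 (MAJOR unchanged)
New: 10.22.0

10.22.0


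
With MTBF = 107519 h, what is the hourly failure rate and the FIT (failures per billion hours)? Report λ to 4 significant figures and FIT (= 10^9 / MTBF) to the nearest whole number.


Formula: λ = 1 / MTBF; FIT = λ × 1e9 = 1e9 / MTBF
λ = 1 / 107519 ≈ 9.301e-06 failures/hour
FIT = 1e9 / 107519 ≈ 9301 failures per 1e9 hours (nearest whole number)

λ = 9.301e-06 /h, FIT = 9301


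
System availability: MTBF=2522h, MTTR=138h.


Availability = MTBF / (MTBF + MTTR)
Availability = 2522 / (2522 + 138)
Availability = 2522 / 2660
Availability = 94.812%

94.812%


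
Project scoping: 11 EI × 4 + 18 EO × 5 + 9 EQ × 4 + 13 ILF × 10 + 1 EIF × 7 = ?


UFP = EI*4 + EO*5 + EQ*4 + ILF*10 + EIF*7
UFP = 11*4 + 18*5 + 9*4 + 13*10 + 1*7
UFP = 44 + 90 + 36 + 130 + 7
UFP = 307

307


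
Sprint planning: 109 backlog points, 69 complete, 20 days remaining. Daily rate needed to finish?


Formula: Required rate = Remaining points / Days left
Remaining = 109 - 69 = 40 points
Required rate = 40 / 20 = 2.0 points/day

2.0 points/day


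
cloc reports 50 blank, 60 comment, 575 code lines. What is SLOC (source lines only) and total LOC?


Total LOC = blank + comment + code
Total LOC = 50 + 60 + 575 = 685
SLOC (source only) = code = 575

Total LOC: 685, SLOC: 575


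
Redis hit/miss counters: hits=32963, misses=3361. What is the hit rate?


Formula: hit rate = hits / (hits + misses) * 100
hit rate = 32963 / (32963 + 3361) * 100
hit rate = 32963 / 36324 * 100
hit rate = 90.75%

90.75%


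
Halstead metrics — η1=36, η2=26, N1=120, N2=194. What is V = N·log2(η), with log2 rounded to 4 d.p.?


Formula: V = N * log2(η), where N = N1 + N2 and η = η1 + η2
η = 36 + 26 = 62
N = 120 + 194 = 314
log2(62) ≈ 5.9542
V = 314 * 5.9542 = 1869.62

1869.62


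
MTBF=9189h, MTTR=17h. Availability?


Availability = MTBF / (MTBF + MTTR)
Availability = 9189 / (9189 + 17)
Availability = 9189 / 9206
Availability = 99.8153%

99.8153%


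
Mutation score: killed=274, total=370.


Mutation score = killed / total * 100
Mutation score = 274 / 370 * 100
Mutation score = 74.05%

74.05%


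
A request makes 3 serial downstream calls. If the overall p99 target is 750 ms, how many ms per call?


Formula: per_stage = total_budget / stages
per_stage = 750 / 3
per_stage = 250.0 ms

250.0 ms


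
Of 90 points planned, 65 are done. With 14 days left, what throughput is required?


Formula: Required rate = Remaining points / Days left
Remaining = 90 - 65 = 25 points
Required rate = 25 / 14 = 1.79 points/day

1.79 points/day


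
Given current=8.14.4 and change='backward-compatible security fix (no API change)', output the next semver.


Current: 8.14.4
Change category: 'backward-compatible security fix (no API change)' → patch bump
SemVer rule: patch bump → increment PATCH (MAJOR and MINOR unchanged)
New: 8.14.5

8.14.5


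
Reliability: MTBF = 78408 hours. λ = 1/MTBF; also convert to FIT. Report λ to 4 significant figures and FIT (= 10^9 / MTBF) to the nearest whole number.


Formula: λ = 1 / MTBF; FIT = λ × 1e9 = 1e9 / MTBF
λ = 1 / 78408 ≈ 1.275e-05 failures/hour
FIT = 1e9 / 78408 ≈ 12754 failures per 1e9 hours (nearest whole number)

λ = 1.275e-05 /h, FIT = 12754


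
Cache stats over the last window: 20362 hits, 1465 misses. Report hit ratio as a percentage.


Formula: hit rate = hits / (hits + misses) * 100
hit rate = 20362 / (20362 + 1465) * 100
hit rate = 20362 / 21827 * 100
hit rate = 93.29%

93.29%


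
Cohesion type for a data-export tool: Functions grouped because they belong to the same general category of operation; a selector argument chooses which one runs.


Reasoning: Grouped by category of activity, not by data or sequence
Type: Logical cohesion

Logical cohesion


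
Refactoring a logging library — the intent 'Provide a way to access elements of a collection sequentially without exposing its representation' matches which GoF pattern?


This matches the Iterator pattern

Iterator


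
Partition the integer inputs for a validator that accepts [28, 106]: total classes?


Valid range: [28, 106]
Class 1: x < 28 — invalid
Class 2: 28 ≤ x ≤ 106 — valid
Class 3: x > 106 — invalid
Total equivalence classes: 3

3 equivalence classes


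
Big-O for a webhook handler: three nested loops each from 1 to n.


Reasoning: three levels of nesting over n
Complexity: O(n^3)

O(n^3)


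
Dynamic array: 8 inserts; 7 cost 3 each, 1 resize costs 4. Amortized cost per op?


Formula: Amortized cost = Total cost / Operations
Total cost = (7 * 3) + (1 * 4)
Total cost = 21 + 4 = 25
Amortized = 25 / 8 = 3.125

3.125


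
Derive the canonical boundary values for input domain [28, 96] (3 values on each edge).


Range: [28, 96]
Boundaries: just below min, min, min+1, max-1, max, just above max
Values: [27, 28, 29, 95, 96, 97]

[27, 28, 29, 95, 96, 97]


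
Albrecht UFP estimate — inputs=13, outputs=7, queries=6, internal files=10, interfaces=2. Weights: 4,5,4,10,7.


UFP = EI*4 + EO*5 + EQ*4 + ILF*10 + EIF*7
UFP = 13*4 + 7*5 + 6*4 + 10*10 + 2*7
UFP = 52 + 35 + 24 + 100 + 14
UFP = 225

225


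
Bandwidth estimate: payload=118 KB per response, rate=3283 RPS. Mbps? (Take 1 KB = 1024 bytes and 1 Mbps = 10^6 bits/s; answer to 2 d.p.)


Formula: Mbps = payload_bytes * RPS * 8 / 1e6
Payload per request = 118 KB = 118 * 1024 = 120832 bytes
Total bytes/sec = 120832 * 3283 = 396691456
Total bits/sec = 396691456 * 8 = 3173531648
Mbps = 3173531648 / 1e6 = 3173.53

3173.53 Mbps


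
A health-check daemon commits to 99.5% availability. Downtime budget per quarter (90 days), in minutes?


Formula: allowed downtime = period * (100 - SLA) / 100
Period (quarter (90 days)) = 129600 minutes
Unavailability fraction = (100 - 99.5) / 100
Allowed downtime = 129600 * (100 - 99.5) / 100
Allowed downtime = 648.0 minutes

648.0 minutes


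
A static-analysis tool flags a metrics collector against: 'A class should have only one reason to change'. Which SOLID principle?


This describes the Single Responsibility Principle (SRP)

Single Responsibility Principle (SRP)


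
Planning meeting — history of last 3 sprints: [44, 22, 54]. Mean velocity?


Formula: Avg velocity = Total points / Number of sprints
Points: [44, 22, 54]
Sum = 44 + 22 + 54 = 120
Avg velocity = 120 / 3 = 40.0 points/sprint

40.0 points/sprint


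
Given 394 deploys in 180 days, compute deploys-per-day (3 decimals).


Formula: deployments per day = releases / days
= 394 / 180
= 2.189 deploys/day
(equivalently, 15.32 deploys/week)

2.189 deploys/day


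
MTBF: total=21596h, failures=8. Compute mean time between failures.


Formula: MTBF = Total operating time / Number of failures
MTBF = 21596 / 8
MTBF = 2699.5 hours

2699.5 hours


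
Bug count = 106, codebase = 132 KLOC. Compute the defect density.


Defect density = defects / KLOC
Defect density = 106 / 132
Defect density = 0.803 defects/KLOC

0.803 defects/KLOC


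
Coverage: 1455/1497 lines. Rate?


Coverage = covered / total * 100
Coverage = 1455 / 1497 * 100
Coverage = 97.19%

97.19%


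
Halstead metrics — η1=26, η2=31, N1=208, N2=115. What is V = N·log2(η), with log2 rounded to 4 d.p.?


Formula: V = N * log2(η), where N = N1 + N2 and η = η1 + η2
η = 26 + 31 = 57
N = 208 + 115 = 323
log2(57) ≈ 5.8329
V = 323 * 5.8329 = 1884.03

1884.03


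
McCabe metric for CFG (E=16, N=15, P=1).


Formula: V(G) = E - N + 2P
V(G) = 16 - 15 + 2*1
V(G) = 1 + 2
V(G) = 3

3


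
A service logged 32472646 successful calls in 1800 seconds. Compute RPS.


Formula: throughput = requests / seconds
throughput = 32472646 / 1800
throughput = 18040.36 requests/second

18040.36 requests/second


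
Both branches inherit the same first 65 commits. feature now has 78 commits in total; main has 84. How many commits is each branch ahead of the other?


Common ancestor: commit #65
feature commits after divergence: 78 - 65 = 13
main commits after divergence: 84 - 65 = 19
feature is 13 commits ahead of main
main is 19 commits ahead of feature

feature ahead: 13, main ahead: 19


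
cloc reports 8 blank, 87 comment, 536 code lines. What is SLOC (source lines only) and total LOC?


Total LOC = blank + comment + code
Total LOC = 8 + 87 + 536 = 631
SLOC (source only) = code = 536

Total LOC: 631, SLOC: 536


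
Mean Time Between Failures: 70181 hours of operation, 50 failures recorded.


Formula: MTBF = Total operating time / Number of failures
MTBF = 70181 / 50
MTBF = 1403.62 hours

1403.62 hours


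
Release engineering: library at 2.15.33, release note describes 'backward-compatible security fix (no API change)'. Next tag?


Current: 2.15.33
Change category: 'backward-compatible security fix (no API change)' → patch bump
SemVer rule: patch bump → increment PATCH (MAJOR and MINOR unchanged)
New: 2.15.34

2.15.34


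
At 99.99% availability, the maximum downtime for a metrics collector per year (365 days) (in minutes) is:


Formula: allowed downtime = period * (100 - SLA) / 100
Period (year (365 days)) = 525600 minutes
Unavailability fraction = (100 - 99.99) / 100
Allowed downtime = 525600 * (100 - 99.99) / 100
Allowed downtime = 52.56 minutes

52.56 minutes


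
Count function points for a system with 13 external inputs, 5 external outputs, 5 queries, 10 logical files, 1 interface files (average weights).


UFP = EI*4 + EO*5 + EQ*4 + ILF*10 + EIF*7
UFP = 13*4 + 5*5 + 5*4 + 10*10 + 1*7
UFP = 52 + 25 + 20 + 100 + 7
UFP = 204

204


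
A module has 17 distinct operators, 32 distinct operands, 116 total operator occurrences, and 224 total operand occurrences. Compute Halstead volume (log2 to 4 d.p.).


Formula: V = N * log2(η), where N = N1 + N2 and η = η1 + η2
η = 17 + 32 = 49
N = 116 + 224 = 340
log2(49) ≈ 5.6147
V = 340 * 5.6147 = 1909.00

1909.00


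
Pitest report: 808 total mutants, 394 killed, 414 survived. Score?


Mutation score = killed / total * 100
Mutation score = 394 / 808 * 100
Mutation score = 48.76%

48.76%


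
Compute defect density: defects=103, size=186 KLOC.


Defect density = defects / KLOC
Defect density = 103 / 186
Defect density = 0.554 defects/KLOC

0.554 defects/KLOC


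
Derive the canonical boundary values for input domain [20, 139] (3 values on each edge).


Range: [20, 139]
Boundaries: just below min, min, min+1, max-1, max, just above max
Values: [19, 20, 21, 138, 139, 140]

[19, 20, 21, 138, 139, 140]


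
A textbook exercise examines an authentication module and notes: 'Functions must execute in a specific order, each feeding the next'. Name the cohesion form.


Reasoning: Output of one is input to next
Type: Sequential cohesion

Sequential cohesion


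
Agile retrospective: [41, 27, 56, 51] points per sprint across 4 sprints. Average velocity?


Formula: Avg velocity = Total points / Number of sprints
Points: [41, 27, 56, 51]
Sum = 41 + 27 + 56 + 51 = 175
Avg velocity = 175 / 4 = 43.75 points/sprint

43.75 points/sprint


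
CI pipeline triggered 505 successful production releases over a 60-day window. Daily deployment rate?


Formula: deployments per day = releases / days
= 505 / 60
= 8.417 deploys/day
(equivalently, 58.92 deploys/week)

8.417 deploys/day


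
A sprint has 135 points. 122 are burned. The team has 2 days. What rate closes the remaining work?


Formula: Required rate = Remaining points / Days left
Remaining = 135 - 122 = 13 points
Required rate = 13 / 2 = 6.5 points/day

6.5 points/day


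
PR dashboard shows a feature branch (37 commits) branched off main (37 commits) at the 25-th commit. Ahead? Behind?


Common ancestor: commit #25
feature commits after divergence: 37 - 25 = 12
main commits after divergence: 37 - 25 = 12
feature is 12 commits ahead of main
main is 12 commits ahead of feature

feature ahead: 12, main ahead: 12


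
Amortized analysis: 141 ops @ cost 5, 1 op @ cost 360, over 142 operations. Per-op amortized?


Formula: Amortized cost = Total cost / Operations
Total cost = (141 * 5) + (1 * 360)
Total cost = 705 + 360 = 1065
Amortized = 1065 / 142 = 7.5

7.5


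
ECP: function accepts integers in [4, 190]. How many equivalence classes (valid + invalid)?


Valid range: [4, 190]
Class 1: x < 4 — invalid
Class 2: 4 ≤ x ≤ 190 — valid
Class 3: x > 190 — invalid
Total equivalence classes: 3

3 equivalence classes


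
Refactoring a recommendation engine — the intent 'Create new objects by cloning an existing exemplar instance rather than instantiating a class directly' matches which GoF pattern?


This matches the Prototype pattern

Prototype


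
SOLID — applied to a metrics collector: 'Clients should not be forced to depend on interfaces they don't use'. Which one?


This describes the Interface Segregation Principle (ISP)

Interface Segregation Principle (ISP)


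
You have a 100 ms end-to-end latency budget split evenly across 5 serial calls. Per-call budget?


Formula: per_stage = total_budget / stages
per_stage = 100 / 5
per_stage = 20.0 ms

20.0 ms


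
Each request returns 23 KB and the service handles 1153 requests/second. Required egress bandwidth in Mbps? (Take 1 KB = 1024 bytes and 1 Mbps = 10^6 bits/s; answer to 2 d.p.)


Formula: Mbps = payload_bytes * RPS * 8 / 1e6
Payload per request = 23 KB = 23 * 1024 = 23552 bytes
Total bytes/sec = 23552 * 1153 = 27155456
Total bits/sec = 27155456 * 8 = 217243648
Mbps = 217243648 / 1e6 = 217.24

217.24 Mbps


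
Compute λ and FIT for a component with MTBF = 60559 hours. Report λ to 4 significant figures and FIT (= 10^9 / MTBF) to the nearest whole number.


Formula: λ = 1 / MTBF; FIT = λ × 1e9 = 1e9 / MTBF
λ = 1 / 60559 ≈ 1.651e-05 failures/hour
FIT = 1e9 / 60559 ≈ 16513 failures per 1e9 hours (nearest whole number)

λ = 1.651e-05 /h, FIT = 16513


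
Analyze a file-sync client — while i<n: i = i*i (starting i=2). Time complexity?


Reasoning: squaring drives double-exponential growth; iterations ~ log log n
Complexity: O(log log n)

O(log log n)


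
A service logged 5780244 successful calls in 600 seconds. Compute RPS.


Formula: throughput = requests / seconds
throughput = 5780244 / 600
throughput = 9633.74 requests/second

9633.74 requests/second


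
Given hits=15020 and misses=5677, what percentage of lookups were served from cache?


Formula: hit rate = hits / (hits + misses) * 100
hit rate = 15020 / (15020 + 5677) * 100
hit rate = 15020 / 20697 * 100
hit rate = 72.57%

72.57%


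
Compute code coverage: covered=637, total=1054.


Coverage = covered / total * 100
Coverage = 637 / 1054 * 100
Coverage = 60.44%

60.44%


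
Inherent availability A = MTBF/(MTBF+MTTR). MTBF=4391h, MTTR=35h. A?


Availability = MTBF / (MTBF + MTTR)
Availability = 4391 / (4391 + 35)
Availability = 4391 / 4426
Availability = 99.2092%

99.2092%


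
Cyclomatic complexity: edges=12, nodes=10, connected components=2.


Formula: V(G) = E - N + 2P
V(G) = 12 - 10 + 2*2
V(G) = 2 + 4
V(G) = 6

6


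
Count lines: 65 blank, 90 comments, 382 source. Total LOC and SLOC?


Total LOC = blank + comment + code
Total LOC = 65 + 90 + 382 = 537
SLOC (source only) = code = 382

Total LOC: 537, SLOC: 382


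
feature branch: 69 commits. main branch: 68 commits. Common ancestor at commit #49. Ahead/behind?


Common ancestor: commit #49
feature commits after divergence: 69 - 49 = 20
main commits after divergence: 68 - 49 = 19
feature is 20 commits ahead of main
main is 19 commits ahead of feature

feature ahead: 20, main ahead: 19


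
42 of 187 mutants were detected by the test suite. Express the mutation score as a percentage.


Mutation score = killed / total * 100
Mutation score = 42 / 187 * 100
Mutation score = 22.46%

22.46%


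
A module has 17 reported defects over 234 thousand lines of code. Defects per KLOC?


Defect density = defects / KLOC
Defect density = 17 / 234
Defect density = 0.073 defects/KLOC

0.073 defects/KLOC


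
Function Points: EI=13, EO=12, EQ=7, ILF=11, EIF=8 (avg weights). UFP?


UFP = EI*4 + EO*5 + EQ*4 + ILF*10 + EIF*7
UFP = 13*4 + 12*5 + 7*4 + 11*10 + 8*7
UFP = 52 + 60 + 28 + 110 + 56
UFP = 306

306


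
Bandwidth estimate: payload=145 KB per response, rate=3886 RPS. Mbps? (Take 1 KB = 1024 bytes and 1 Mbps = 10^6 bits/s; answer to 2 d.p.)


Formula: Mbps = payload_bytes * RPS * 8 / 1e6
Payload per request = 145 KB = 145 * 1024 = 148480 bytes
Total bytes/sec = 148480 * 3886 = 576993280
Total bits/sec = 576993280 * 8 = 4615946240
Mbps = 4615946240 / 1e6 = 4615.95

4615.95 Mbps


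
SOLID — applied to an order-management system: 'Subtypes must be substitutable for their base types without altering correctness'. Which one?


This describes the Liskov Substitution Principle (LSP)

Liskov Substitution Principle (LSP)


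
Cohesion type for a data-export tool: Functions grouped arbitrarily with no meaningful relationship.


Reasoning: Worst: random grouping
Type: Coincidental cohesion

Coincidental cohesion


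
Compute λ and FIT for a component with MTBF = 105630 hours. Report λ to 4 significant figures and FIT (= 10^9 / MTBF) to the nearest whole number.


Formula: λ = 1 / MTBF; FIT = λ × 1e9 = 1e9 / MTBF
λ = 1 / 105630 ≈ 9.467e-06 failures/hour
FIT = 1e9 / 105630 ≈ 9467 failures per 1e9 hours (nearest whole number)

λ = 9.467e-06 /h, FIT = 9467


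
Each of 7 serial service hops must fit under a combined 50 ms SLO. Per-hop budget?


Formula: per_stage = total_budget / stages
per_stage = 50 / 7
per_stage = 7.14 ms

7.14 ms


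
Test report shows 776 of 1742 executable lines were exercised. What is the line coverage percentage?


Coverage = covered / total * 100
Coverage = 776 / 1742 * 100
Coverage = 44.55%

44.55%


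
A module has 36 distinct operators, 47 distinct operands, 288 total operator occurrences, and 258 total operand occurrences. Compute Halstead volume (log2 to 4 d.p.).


Formula: V = N * log2(η), where N = N1 + N2 and η = η1 + η2
η = 36 + 47 = 83
N = 288 + 258 = 546
log2(83) ≈ 6.3750
V = 546 * 6.3750 = 3480.75

3480.75


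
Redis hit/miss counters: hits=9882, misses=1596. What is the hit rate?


Formula: hit rate = hits / (hits + misses) * 100
hit rate = 9882 / (9882 + 1596) * 100
hit rate = 9882 / 11478 * 100
hit rate = 86.1%

86.1%


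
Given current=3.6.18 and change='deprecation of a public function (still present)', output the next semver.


Current: 3.6.18
Change category: 'deprecation of a public function (still present)' → minor bump
SemVer rule: minor bump → increment MINOR, reset PATCH to 0 (MAJOR unchanged)
New: 3.7.0

3.7.0


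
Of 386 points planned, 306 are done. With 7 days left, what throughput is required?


Formula: Required rate = Remaining points / Days left
Remaining = 386 - 306 = 80 points
Required rate = 80 / 7 = 11.43 points/day

11.43 points/day


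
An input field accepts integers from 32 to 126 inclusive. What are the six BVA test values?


Range: [32, 126]
Boundaries: just below min, min, min+1, max-1, max, just above max
Values: [31, 32, 33, 125, 126, 127]

[31, 32, 33, 125, 126, 127]


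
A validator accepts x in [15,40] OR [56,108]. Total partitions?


Valid ranges: [15,40] and [56,108]
Class 1: x < 15 — invalid
Class 2: 15 ≤ x ≤ 40 — valid
Class 3: 40 < x < 56 — invalid (gap between ranges)
Class 4: 56 ≤ x ≤ 108 — valid
Class 5: x > 108 — invalid
Total equivalence classes: 5

5 equivalence classes


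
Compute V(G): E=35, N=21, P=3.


Formula: V(G) = E - N + 2P
V(G) = 35 - 21 + 2*3
V(G) = 14 + 6
V(G) = 20

20


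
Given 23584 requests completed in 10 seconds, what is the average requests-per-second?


Formula: throughput = requests / seconds
throughput = 23584 / 10
throughput = 2358.4 requests/second

2358.4 requests/second


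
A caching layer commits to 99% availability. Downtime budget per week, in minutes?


Formula: allowed downtime = period * (100 - SLA) / 100
Period (week) = 10080 minutes
Unavailability fraction = (100 - 99.0) / 100
Allowed downtime = 10080 * (100 - 99.0) / 100
Allowed downtime = 100.8 minutes

100.8 minutes


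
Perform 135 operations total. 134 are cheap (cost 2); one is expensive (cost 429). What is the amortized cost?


Formula: Amortized cost = Total cost / Operations
Total cost = (134 * 2) + (1 * 429)
Total cost = 268 + 429 = 697
Amortized = 697 / 135 = 5.163

5.163


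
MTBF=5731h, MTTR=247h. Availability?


Availability = MTBF / (MTBF + MTTR)
Availability = 5731 / (5731 + 247)
Availability = 5731 / 5978
Availability = 95.8682%

95.8682%


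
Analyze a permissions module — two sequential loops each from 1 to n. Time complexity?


Reasoning: sequential dominates: O(n) + O(n) = O(n)
Complexity: O(n)

O(n)


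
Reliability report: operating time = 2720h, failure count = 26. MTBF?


Formula: MTBF = Total operating time / Number of failures
MTBF = 2720 / 26
MTBF = 104.62 hours

104.62 hours


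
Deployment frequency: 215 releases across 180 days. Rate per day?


Formula: deployments per day = releases / days
= 215 / 180
= 1.194 deploys/day
(equivalently, 8.36 deploys/week)

1.194 deploys/day


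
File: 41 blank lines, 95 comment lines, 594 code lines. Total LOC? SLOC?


Total LOC = blank + comment + code
Total LOC = 41 + 95 + 594 = 730
SLOC (source only) = code = 594

Total LOC: 730, SLOC: 594


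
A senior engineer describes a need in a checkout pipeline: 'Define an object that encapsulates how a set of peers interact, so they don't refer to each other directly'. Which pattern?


This matches the Mediator pattern

Mediator


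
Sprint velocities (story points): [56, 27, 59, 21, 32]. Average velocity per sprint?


Formula: Avg velocity = Total points / Number of sprints
Points: [56, 27, 59, 21, 32]
Sum = 56 + 27 + 59 + 21 + 32 = 195
Avg velocity = 195 / 5 = 39.0 points/sprint

39.0 points/sprint


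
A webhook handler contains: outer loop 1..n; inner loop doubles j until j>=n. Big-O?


Reasoning: linear outer times logarithmic inner
Complexity: O(n log n)

O(n log n)


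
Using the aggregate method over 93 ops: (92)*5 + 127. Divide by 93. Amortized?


Formula: Amortized cost = Total cost / Operations
Total cost = (92 * 5) + (1 * 127)
Total cost = 460 + 127 = 587
Amortized = 587 / 93 = 6.3118

6.3118


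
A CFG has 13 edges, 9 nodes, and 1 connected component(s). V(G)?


Formula: V(G) = E - N + 2P
V(G) = 13 - 9 + 2*1
V(G) = 4 + 2
V(G) = 6

6


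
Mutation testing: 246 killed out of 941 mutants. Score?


Mutation score = killed / total * 100
Mutation score = 246 / 941 * 100
Mutation score = 26.14%

26.14%


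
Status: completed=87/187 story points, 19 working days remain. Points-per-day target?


Formula: Required rate = Remaining points / Days left
Remaining = 187 - 87 = 100 points
Required rate = 100 / 19 = 5.26 points/day

5.26 points/day


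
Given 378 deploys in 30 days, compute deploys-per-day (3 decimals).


Formula: deployments per day = releases / days
= 378 / 30
= 12.6 deploys/day
(equivalently, 88.2 deploys/week)

12.6 deploys/day


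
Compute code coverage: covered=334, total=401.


Coverage = covered / total * 100
Coverage = 334 / 401 * 100
Coverage = 83.29%

83.29%


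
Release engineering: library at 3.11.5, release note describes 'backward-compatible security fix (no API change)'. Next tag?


Current: 3.11.5
Change category: 'backward-compatible security fix (no API change)' → patch bump
SemVer rule: patch bump → increment PATCH (MAJOR and MINOR unchanged)
New: 3.11.6

3.11.6


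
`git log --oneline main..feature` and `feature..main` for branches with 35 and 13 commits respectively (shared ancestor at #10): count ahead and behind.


Common ancestor: commit #10
feature commits after divergence: 35 - 10 = 25
main commits after divergence: 13 - 10 = 3
feature is 25 commits ahead of main
main is 3 commits ahead of feature

feature ahead: 25, main ahead: 3


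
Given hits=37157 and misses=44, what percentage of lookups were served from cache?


Formula: hit rate = hits / (hits + misses) * 100
hit rate = 37157 / (37157 + 44) * 100
hit rate = 37157 / 37201 * 100
hit rate = 99.88%

99.88%


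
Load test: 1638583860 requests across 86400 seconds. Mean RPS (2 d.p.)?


Formula: throughput = requests / seconds
throughput = 1638583860 / 86400
throughput = 18965.09 requests/second

18965.09 requests/second


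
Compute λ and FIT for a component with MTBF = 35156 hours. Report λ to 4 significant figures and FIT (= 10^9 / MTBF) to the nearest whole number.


Formula: λ = 1 / MTBF; FIT = λ × 1e9 = 1e9 / MTBF
λ = 1 / 35156 ≈ 2.844e-05 failures/hour
FIT = 1e9 / 35156 ≈ 28445 failures per 1e9 hours (nearest whole number)

λ = 2.844e-05 /h, FIT = 28445


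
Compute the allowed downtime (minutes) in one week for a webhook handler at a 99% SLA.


Formula: allowed downtime = period * (100 - SLA) / 100
Period (week) = 10080 minutes
Unavailability fraction = (100 - 99.0) / 100
Allowed downtime = 10080 * (100 - 99.0) / 100
Allowed downtime = 100.8 minutes

100.8 minutes


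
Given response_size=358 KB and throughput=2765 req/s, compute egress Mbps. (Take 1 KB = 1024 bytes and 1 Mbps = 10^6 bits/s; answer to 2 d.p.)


Formula: Mbps = payload_bytes * RPS * 8 / 1e6
Payload per request = 358 KB = 358 * 1024 = 366592 bytes
Total bytes/sec = 366592 * 2765 = 1013626880
Total bits/sec = 1013626880 * 8 = 8109015040
Mbps = 8109015040 / 1e6 = 8109.02

8109.02 Mbps


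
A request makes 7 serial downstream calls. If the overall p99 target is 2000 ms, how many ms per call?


Formula: per_stage = total_budget / stages
per_stage = 2000 / 7
per_stage = 285.71 ms

285.71 ms


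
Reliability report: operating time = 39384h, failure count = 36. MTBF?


Formula: MTBF = Total operating time / Number of failures
MTBF = 39384 / 36
MTBF = 1094.0 hours

1094.0 hours


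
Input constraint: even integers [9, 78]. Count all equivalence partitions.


Constraint: even integers in [9, 78]
Class 1: x < 9 — out-of-range invalid
Class 2: x in [9,78] but odd — wrong type invalid
Class 3: x in [9,78] and even — valid
Class 4: x > 78 — out-of-range invalid
Total equivalence classes: 4

4 equivalence classes


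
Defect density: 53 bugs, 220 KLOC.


Defect density = defects / KLOC
Defect density = 53 / 220
Defect density = 0.241 defects/KLOC

0.241 defects/KLOC


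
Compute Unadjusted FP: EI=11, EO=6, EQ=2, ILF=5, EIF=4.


UFP = EI*4 + EO*5 + EQ*4 + ILF*10 + EIF*7
UFP = 11*4 + 6*5 + 2*4 + 5*10 + 4*7
UFP = 44 + 30 + 8 + 50 + 28
UFP = 160

160


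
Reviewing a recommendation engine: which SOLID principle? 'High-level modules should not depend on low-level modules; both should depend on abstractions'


This describes the Dependency Inversion Principle (DIP)

Dependency Inversion Principle (DIP)


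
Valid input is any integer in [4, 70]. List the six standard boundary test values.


Range: [4, 70]
Boundaries: just below min, min, min+1, max-1, max, just above max
Values: [3, 4, 5, 69, 70, 71]

[3, 4, 5, 69, 70, 71]


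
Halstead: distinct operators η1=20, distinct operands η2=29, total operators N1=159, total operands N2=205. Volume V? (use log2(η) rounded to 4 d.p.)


Formula: V = N * log2(η), where N = N1 + N2 and η = η1 + η2
η = 20 + 29 = 49
N = 159 + 205 = 364
log2(49) ≈ 5.6147
V = 364 * 5.6147 = 2043.75

2043.75


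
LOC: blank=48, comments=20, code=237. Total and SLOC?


Total LOC = blank + comment + code
Total LOC = 48 + 20 + 237 = 305
SLOC (source only) = code = 237

Total LOC: 305, SLOC: 237


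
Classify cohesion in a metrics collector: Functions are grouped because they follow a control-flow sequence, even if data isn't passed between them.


Reasoning: Grouped by order of execution within a routine, not by data flow
Type: Procedural cohesion

Procedural cohesion


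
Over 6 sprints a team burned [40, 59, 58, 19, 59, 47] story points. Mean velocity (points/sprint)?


Formula: Avg velocity = Total points / Number of sprints
Points: [40, 59, 58, 19, 59, 47]
Sum = 40 + 59 + 58 + 19 + 59 + 47 = 282
Avg velocity = 282 / 6 = 47.0 points/sprint

47.0 points/sprint


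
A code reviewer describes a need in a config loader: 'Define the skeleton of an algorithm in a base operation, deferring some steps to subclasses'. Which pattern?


This matches the Template Method pattern

Template Method


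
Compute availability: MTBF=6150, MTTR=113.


Availability = MTBF / (MTBF + MTTR)
Availability = 6150 / (6150 + 113)
Availability = 6150 / 6263
Availability = 98.1958%

98.1958%


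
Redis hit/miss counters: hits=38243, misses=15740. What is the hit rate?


Formula: hit rate = hits / (hits + misses) * 100
hit rate = 38243 / (38243 + 15740) * 100
hit rate = 38243 / 53983 * 100
hit rate = 70.84%

70.84%


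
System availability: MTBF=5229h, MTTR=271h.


Availability = MTBF / (MTBF + MTTR)
Availability = 5229 / (5229 + 271)
Availability = 5229 / 5500
Availability = 95.0727%

95.0727%


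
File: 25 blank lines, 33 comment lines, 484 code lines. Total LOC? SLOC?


Total LOC = blank + comment + code
Total LOC = 25 + 33 + 484 = 542
SLOC (source only) = code = 484

Total LOC: 542, SLOC: 484


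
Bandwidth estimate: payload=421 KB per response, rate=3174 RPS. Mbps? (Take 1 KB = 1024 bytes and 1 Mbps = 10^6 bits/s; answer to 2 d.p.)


Formula: Mbps = payload_bytes * RPS * 8 / 1e6
Payload per request = 421 KB = 421 * 1024 = 431104 bytes
Total bytes/sec = 431104 * 3174 = 1368324096
Total bits/sec = 1368324096 * 8 = 10946592768
Mbps = 10946592768 / 1e6 = 10946.59

10946.59 Mbps


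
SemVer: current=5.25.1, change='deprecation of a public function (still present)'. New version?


Current: 5.25.1
Change category: 'deprecation of a public function (still present)' → minor bump
SemVer rule: minor bump → increment MINOR, reset PATCH to 0 (MAJOR unchanged)
New: 5.26.0

5.26.0


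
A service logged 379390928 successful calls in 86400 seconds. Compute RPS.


Formula: throughput = requests / seconds
throughput = 379390928 / 86400
throughput = 4391.1 requests/second

4391.1 requests/second


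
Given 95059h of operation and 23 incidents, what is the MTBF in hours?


Formula: MTBF = Total operating time / Number of failures
MTBF = 95059 / 23
MTBF = 4133.0 hours

4133.0 hours


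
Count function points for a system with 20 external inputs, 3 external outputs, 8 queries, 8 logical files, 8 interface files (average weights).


UFP = EI*4 + EO*5 + EQ*4 + ILF*10 + EIF*7
UFP = 20*4 + 3*5 + 8*4 + 8*10 + 8*7
UFP = 80 + 15 + 32 + 80 + 56
UFP = 263

263


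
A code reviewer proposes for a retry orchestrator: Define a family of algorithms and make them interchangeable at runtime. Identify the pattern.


This matches the Strategy pattern

Strategy


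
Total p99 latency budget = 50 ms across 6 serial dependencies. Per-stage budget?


Formula: per_stage = total_budget / stages
per_stage = 50 / 6
per_stage = 8.33 ms

8.33 ms


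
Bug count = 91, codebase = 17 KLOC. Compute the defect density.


Defect density = defects / KLOC
Defect density = 91 / 17
Defect density = 5.353 defects/KLOC

5.353 defects/KLOC


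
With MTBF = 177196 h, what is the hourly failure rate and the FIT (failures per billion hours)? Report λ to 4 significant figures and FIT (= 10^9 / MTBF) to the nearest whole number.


Formula: λ = 1 / MTBF; FIT = λ × 1e9 = 1e9 / MTBF
λ = 1 / 177196 ≈ 5.643e-06 failures/hour
FIT = 1e9 / 177196 ≈ 5643 failures per 1e9 hours (nearest whole number)

λ = 5.643e-06 /h, FIT = 5643


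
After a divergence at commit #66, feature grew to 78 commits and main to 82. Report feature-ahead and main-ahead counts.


Common ancestor: commit #66
feature commits after divergence: 78 - 66 = 12
main commits after divergence: 82 - 66 = 16
feature is 12 commits ahead of main
main is 16 commits ahead of feature

feature ahead: 12, main ahead: 16


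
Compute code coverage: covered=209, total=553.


Coverage = covered / total * 100
Coverage = 209 / 553 * 100
Coverage = 37.79%

37.79%


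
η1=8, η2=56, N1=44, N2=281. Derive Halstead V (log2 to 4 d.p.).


Formula: V = N * log2(η), where N = N1 + N2 and η = η1 + η2
η = 8 + 56 = 64
N = 44 + 281 = 325
log2(64) ≈ 6.0000
V = 325 * 6.0000 = 1950.00

1950.00


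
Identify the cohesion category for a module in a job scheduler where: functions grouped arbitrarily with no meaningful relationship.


Reasoning: Worst: random grouping
Type: Coincidental cohesion

Coincidental cohesion
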